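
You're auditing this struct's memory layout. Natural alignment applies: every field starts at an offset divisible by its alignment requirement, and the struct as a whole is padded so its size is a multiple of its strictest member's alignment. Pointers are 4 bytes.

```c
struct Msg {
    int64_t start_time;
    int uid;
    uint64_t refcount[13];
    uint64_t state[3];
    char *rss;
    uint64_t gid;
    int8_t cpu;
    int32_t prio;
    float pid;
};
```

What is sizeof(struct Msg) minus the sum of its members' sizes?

@0: start_time [8B, align 8] → 8
@8: uid [4B, align 4] → 12
+4 pad (align 8)
@16: refcount [104B, align 8] → 120
@120: state [24B, align 8] → 144
@144: rss [4B, align 4] → 148
+4 pad (align 8)
@152: gid [8B, align 8] → 160
@160: cpu [1B, align 1] → 161
+3 pad (align 4)
@164: prio [4B, align 4] → 168
@168: pid [4B, align 4] → 172
+4 tail pad (align 8)
size 176, align 8
data bytes 161, size 176 → padding 15

15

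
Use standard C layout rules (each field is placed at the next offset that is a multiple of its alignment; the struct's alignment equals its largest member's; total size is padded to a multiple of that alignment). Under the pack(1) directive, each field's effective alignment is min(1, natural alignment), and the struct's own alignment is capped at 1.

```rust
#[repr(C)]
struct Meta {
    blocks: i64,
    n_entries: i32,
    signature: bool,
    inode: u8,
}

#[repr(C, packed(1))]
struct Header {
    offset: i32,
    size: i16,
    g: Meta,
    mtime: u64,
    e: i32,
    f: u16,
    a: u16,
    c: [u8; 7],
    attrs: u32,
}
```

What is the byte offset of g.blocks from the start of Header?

6

Meta: blocks at 0 (size 8, align 8) → ends 8; n_entries at 8 (size 4, align 4) → ends 12; signature at 12 (size 1, align 1) → ends 13; inode at 13 (size 1, align 1) → ends 14; tail pad 2 to reach multiple of 8; total 16 bytes, alignment 8
offset at 0 (size 4, align 1) → ends 4
size at 4 (size 2, align 1) → ends 6
g at 6 (size 16, align 1) → ends 22
within Meta: blocks at 0
6 + 0 = 6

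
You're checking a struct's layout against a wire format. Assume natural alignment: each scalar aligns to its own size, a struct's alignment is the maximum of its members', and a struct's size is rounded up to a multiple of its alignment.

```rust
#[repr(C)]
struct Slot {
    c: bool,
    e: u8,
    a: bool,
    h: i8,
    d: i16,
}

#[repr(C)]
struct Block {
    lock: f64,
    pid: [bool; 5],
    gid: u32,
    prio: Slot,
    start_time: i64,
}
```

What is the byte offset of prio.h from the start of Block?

23

Slot: c at 0 (size 1, align 1) → ends 1; e at 1 (size 1, align 1) → ends 2; a at 2 (size 1, align 1) → ends 3; h at 3 (size 1, align 1) → ends 4; d at 4 (size 2, align 2) → ends 6; total 6 bytes, alignment 2
lock at 0 (size 8, align 8) → ends 8
pid at 8 (size 5, align 1) → ends 13
pad 3 to align 4 for gid
gid at 16 (size 4, align 4) → ends 20
prio at 20 (size 6, align 2) → ends 26
within Slot: h at 3
20 + 3 = 23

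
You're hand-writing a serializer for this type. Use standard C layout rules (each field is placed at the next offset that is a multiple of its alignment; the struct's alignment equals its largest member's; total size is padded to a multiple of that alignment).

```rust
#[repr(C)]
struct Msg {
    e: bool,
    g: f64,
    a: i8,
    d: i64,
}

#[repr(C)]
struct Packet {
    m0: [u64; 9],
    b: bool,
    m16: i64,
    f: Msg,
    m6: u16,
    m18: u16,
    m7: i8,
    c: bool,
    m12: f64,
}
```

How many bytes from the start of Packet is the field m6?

120

Msg: 0..1  e  (1B, 1-aligned); 1..8  -- padding (7B); 8..16  g  (8B, 8-aligned); 16..17  a  (1B, 1-aligned); 17..24  -- padding (7B); 24..32  d  (8B, 8-aligned); sizeof = 32, alignof = 8
0..72  m0  (72B, 8-aligned)
72..73  b  (1B, 1-aligned)
73..80  -- padding (7B)
80..88  m16  (8B, 8-aligned)
88..120  f  (32B, 8-aligned)
120..122  m6  (2B, 2-aligned)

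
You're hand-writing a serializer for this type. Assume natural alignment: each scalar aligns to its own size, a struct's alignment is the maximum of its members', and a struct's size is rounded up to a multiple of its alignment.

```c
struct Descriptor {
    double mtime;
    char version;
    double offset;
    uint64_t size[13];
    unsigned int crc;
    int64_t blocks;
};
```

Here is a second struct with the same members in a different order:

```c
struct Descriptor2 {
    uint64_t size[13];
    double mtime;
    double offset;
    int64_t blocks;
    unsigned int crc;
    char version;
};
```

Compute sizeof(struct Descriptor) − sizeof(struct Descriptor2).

8

mtime at 0 (size 8, align 8) → ends 8
version at 8 (size 1, align 1) → ends 9
pad 7 to align 8 for offset
offset at 16 (size 8, align 8) → ends 24
size at 24 (size 104, align 8) → ends 128
crc at 128 (size 4, align 4) → ends 132
pad 4 to align 8 for blocks
blocks at 136 (size 8, align 8) → ends 144
total 144 bytes, alignment 8
— Descriptor2 —
size at 0 (size 104, align 8) → ends 104
mtime at 104 (size 8, align 8) → ends 112
offset at 112 (size 8, align 8) → ends 120
blocks at 120 (size 8, align 8) → ends 128
crc at 128 (size 4, align 4) → ends 132
version at 132 (size 1, align 1) → ends 133
tail pad 3 to reach multiple of 8
total 136 bytes, alignment 8
144 − 136 = 8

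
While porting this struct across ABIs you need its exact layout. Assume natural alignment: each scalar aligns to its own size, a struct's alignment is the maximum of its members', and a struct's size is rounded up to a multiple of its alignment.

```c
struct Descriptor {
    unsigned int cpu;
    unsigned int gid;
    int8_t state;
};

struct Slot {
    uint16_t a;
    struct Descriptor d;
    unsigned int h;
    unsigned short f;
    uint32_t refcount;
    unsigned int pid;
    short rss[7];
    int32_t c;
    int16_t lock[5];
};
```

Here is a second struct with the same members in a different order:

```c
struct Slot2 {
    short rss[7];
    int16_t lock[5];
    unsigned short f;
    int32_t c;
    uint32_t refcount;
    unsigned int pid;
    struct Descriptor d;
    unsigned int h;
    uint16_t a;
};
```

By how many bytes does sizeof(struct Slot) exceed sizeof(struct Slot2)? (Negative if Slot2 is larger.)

4

Descriptor: cpu at 0 (size 4, align 4) → ends 4; gid at 4 (size 4, align 4) → ends 8; state at 8 (size 1, align 1) → ends 9; tail pad 3 to reach multiple of 4; total 12 bytes, alignment 4
a at 0 (size 2, align 2) → ends 2
pad 2 to align 4 for d
d at 4 (size 12, align 4) → ends 16
h at 16 (size 4, align 4) → ends 20
f at 20 (size 2, align 2) → ends 22
pad 2 to align 4 for refcount
refcount at 24 (size 4, align 4) → ends 28
pid at 28 (size 4, align 4) → ends 32
rss at 32 (size 14, align 2) → ends 46
pad 2 to align 4 for c
c at 48 (size 4, align 4) → ends 52
lock at 52 (size 10, align 2) → ends 62
tail pad 2 to reach multiple of 4
total 64 bytes, alignment 4
— Slot2 —
rss at 0 (size 14, align 2) → ends 14
lock at 14 (size 10, align 2) → ends 24
f at 24 (size 2, align 2) → ends 26
pad 2 to align 4 for c
c at 28 (size 4, align 4) → ends 32
refcount at 32 (size 4, align 4) → ends 36
pid at 36 (size 4, align 4) → ends 40
d at 40 (size 12, align 4) → ends 52
h at 52 (size 4, align 4) → ends 56
a at 56 (size 2, align 2) → ends 58
tail pad 2 to reach multiple of 4
total 60 bytes, alignment 4
64 − 60 = 4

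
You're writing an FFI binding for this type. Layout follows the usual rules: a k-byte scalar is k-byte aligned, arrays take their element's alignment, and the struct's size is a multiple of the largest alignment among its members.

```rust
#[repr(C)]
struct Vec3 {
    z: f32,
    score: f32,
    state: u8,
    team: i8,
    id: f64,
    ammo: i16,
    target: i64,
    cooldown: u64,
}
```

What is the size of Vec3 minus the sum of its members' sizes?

z at 0 (size 4, align 4) → ends 4
score at 4 (size 4, align 4) → ends 8
state at 8 (size 1, align 1) → ends 9
team at 9 (size 1, align 1) → ends 10
pad 6 to align 8 for id
id at 16 (size 8, align 8) → ends 24
ammo at 24 (size 2, align 2) → ends 26
pad 6 to align 8 for target
target at 32 (size 8, align 8) → ends 40
cooldown at 40 (size 8, align 8) → ends 48
total 48 bytes, alignment 8
data bytes 36, size 48 → padding 12

12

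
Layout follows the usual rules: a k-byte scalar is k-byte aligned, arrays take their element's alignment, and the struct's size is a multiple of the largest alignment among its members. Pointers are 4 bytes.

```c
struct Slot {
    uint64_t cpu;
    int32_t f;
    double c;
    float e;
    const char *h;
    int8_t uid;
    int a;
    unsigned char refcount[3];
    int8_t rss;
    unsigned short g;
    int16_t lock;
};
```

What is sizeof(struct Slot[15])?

cpu at 0 (size 8, align 8) → ends 8
f at 8 (size 4, align 4) → ends 12
pad 4 to align 8 for c
c at 16 (size 8, align 8) → ends 24
e at 24 (size 4, align 4) → ends 28
h at 28 (size 4, align 4) → ends 32
uid at 32 (size 1, align 1) → ends 33
pad 3 to align 4 for a
a at 36 (size 4, align 4) → ends 40
refcount at 40 (size 3, align 1) → ends 43
rss at 43 (size 1, align 1) → ends 44
g at 44 (size 2, align 2) → ends 46
lock at 46 (size 2, align 2) → ends 48
total 48 bytes, alignment 8
array of 15: 15 × 48 = 720

720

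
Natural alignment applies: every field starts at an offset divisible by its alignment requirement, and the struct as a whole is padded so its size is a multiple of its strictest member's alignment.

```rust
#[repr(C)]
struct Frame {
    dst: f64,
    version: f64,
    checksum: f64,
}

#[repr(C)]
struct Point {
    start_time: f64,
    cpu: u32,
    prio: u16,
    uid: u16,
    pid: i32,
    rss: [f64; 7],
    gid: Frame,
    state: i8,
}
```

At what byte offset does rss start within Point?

24

Frame: @0: dst [8B, align 8] → 8; @8: version [8B, align 8] → 16; @16: checksum [8B, align 8] → 24; size 24, align 8
@0: start_time [8B, align 8] → 8
@8: cpu [4B, align 4] → 12
@12: prio [2B, align 2] → 14
@14: uid [2B, align 2] → 16
@16: pid [4B, align 4] → 20
+4 pad (align 8)
@24: rss [56B, align 8] → 80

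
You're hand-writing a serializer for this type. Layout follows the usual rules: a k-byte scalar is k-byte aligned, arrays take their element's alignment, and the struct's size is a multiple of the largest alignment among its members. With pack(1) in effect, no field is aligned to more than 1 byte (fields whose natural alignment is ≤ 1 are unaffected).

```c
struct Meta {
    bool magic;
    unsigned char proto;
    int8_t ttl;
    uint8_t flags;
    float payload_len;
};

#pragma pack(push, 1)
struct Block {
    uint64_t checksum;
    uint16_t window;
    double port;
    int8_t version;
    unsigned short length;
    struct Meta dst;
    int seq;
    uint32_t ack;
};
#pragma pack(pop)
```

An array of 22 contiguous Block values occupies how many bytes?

Meta: @0: magic [1B, align 1] → 1; @1: proto [1B, align 1] → 2; @2: ttl [1B, align 1] → 3; @3: flags [1B, align 1] → 4; @4: payload_len [4B, align 4] → 8; size 8, align 4
@0: checksum [8B, align 1] → 8
@8: window [2B, align 1] → 10
@10: port [8B, align 1] → 18
@18: version [1B, align 1] → 19
@19: length [2B, align 1] → 21
@21: dst [8B, align 1] → 29
@29: seq [4B, align 1] → 33
@33: ack [4B, align 1] → 37
size 37, align 1
array of 22: 22 × 37 = 814

814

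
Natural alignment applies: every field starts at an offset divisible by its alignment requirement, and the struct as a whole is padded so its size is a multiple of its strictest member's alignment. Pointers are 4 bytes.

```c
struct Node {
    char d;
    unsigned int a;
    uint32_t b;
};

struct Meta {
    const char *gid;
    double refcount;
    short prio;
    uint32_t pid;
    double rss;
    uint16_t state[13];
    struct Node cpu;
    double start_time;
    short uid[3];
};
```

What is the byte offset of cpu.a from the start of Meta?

Node: @0: d [1B, align 1] → 1; +3 pad (align 4); @4: a [4B, align 4] → 8; @8: b [4B, align 4] → 12; size 12, align 4
@0: gid [4B, align 4] → 4
+4 pad (align 8)
@8: refcount [8B, align 8] → 16
@16: prio [2B, align 2] → 18
+2 pad (align 4)
@20: pid [4B, align 4] → 24
@24: rss [8B, align 8] → 32
@32: state [26B, align 2] → 58
+2 pad (align 4)
@60: cpu [12B, align 4] → 72
within Node: a at 4
60 + 4 = 64

64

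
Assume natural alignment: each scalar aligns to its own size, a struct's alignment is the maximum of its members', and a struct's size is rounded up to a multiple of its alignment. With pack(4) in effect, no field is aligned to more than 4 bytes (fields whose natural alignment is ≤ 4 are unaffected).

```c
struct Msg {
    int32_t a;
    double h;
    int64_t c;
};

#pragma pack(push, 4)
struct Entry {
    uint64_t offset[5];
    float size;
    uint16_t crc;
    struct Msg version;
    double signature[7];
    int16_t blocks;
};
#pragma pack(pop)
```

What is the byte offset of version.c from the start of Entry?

Msg: @0: a [4B, align 4] → 4; +4 pad (align 8); @8: h [8B, align 8] → 16; @16: c [8B, align 8] → 24; size 24, align 8
@0: offset [40B, align 4] → 40
@40: size [4B, align 4] → 44
@44: crc [2B, align 2] → 46
+2 pad (align 4)
@48: version [24B, align 4] → 72
within Msg: c at 16
48 + 16 = 64

64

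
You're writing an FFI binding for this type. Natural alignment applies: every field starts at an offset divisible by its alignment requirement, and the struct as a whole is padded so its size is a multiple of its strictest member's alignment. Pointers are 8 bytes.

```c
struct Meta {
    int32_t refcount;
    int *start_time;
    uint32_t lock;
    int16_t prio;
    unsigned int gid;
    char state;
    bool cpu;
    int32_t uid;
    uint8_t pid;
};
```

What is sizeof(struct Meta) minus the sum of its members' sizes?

11

@0: refcount [4B, align 4] → 4
+4 pad (align 8)
@8: start_time [8B, align 8] → 16
@16: lock [4B, align 4] → 20
@20: prio [2B, align 2] → 22
+2 pad (align 4)
@24: gid [4B, align 4] → 28
@28: state [1B, align 1] → 29
@29: cpu [1B, align 1] → 30
+2 pad (align 4)
@32: uid [4B, align 4] → 36
@36: pid [1B, align 1] → 37
+3 tail pad (align 8)
size 40, align 8
data bytes 29, size 40 → padding 11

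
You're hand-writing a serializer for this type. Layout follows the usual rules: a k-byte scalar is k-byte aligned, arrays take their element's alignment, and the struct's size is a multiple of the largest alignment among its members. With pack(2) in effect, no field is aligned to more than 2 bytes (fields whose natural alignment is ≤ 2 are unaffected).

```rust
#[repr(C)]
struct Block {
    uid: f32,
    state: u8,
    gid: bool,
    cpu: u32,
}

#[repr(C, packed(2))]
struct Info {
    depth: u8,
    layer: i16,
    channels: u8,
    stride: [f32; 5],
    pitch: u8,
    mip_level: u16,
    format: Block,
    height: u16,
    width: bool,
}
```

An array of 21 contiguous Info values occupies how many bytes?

Block: @0: uid [4B, align 4] → 4; @4: state [1B, align 1] → 5; @5: gid [1B, align 1] → 6; +2 pad (align 4); @8: cpu [4B, align 4] → 12; size 12, align 4
@0: depth [1B, align 1] → 1
+1 pad (align 2)
@2: layer [2B, align 2] → 4
@4: channels [1B, align 1] → 5
+1 pad (align 2)
@6: stride [20B, align 2] → 26
@26: pitch [1B, align 1] → 27
+1 pad (align 2)
@28: mip_level [2B, align 2] → 30
@30: format [12B, align 2] → 42
@42: height [2B, align 2] → 44
@44: width [1B, align 1] → 45
+1 tail pad (align 2)
size 46, align 2
array of 21: 21 × 46 = 966

966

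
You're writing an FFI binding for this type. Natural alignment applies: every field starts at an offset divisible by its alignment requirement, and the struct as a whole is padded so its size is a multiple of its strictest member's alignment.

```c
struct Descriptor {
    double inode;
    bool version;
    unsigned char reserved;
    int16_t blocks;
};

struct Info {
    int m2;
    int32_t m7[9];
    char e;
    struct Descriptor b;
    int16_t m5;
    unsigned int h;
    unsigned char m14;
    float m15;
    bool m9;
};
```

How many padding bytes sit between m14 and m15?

3

Descriptor: inode at 0 (size 8, align 8) → ends 8; version at 8 (size 1, align 1) → ends 9; reserved at 9 (size 1, align 1) → ends 10; blocks at 10 (size 2, align 2) → ends 12; tail pad 4 to reach multiple of 8; total 16 bytes, alignment 8
m2 at 0 (size 4, align 4) → ends 4
m7 at 4 (size 36, align 4) → ends 40
e at 40 (size 1, align 1) → ends 41
pad 7 to align 8 for b
b at 48 (size 16, align 8) → ends 64
m5 at 64 (size 2, align 2) → ends 66
pad 2 to align 4 for h
h at 68 (size 4, align 4) → ends 72
m14 at 72 (size 1, align 1) → ends 73
pad 3 to align 4 for m15
m15 at 76 (size 4, align 4) → ends 80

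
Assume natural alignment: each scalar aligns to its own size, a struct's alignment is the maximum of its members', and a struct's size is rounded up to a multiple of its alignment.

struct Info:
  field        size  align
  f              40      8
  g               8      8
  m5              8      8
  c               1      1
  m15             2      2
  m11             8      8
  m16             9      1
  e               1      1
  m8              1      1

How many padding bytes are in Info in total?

10

@0: f [40B, align 8] → 40
@40: g [8B, align 8] → 48
@48: m5 [8B, align 8] → 56
@56: c [1B, align 1] → 57
+1 pad (align 2)
@58: m15 [2B, align 2] → 60
+4 pad (align 8)
@64: m11 [8B, align 8] → 72
@72: m16 [9B, align 1] → 81
@81: e [1B, align 1] → 82
@82: m8 [1B, align 1] → 83
+5 tail pad (align 8)
size 88, align 8
data bytes 78, size 88 → padding 10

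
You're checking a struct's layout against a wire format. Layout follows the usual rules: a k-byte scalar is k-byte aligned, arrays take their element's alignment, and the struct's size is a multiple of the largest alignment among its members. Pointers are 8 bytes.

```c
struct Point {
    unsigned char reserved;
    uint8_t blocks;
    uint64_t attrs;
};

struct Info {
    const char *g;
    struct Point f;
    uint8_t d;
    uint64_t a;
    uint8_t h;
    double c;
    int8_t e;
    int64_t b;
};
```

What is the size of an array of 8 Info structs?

Point: reserved at 0 (size 1, align 1) → ends 1; blocks at 1 (size 1, align 1) → ends 2; pad 6 to align 8 for attrs; attrs at 8 (size 8, align 8) → ends 16; total 16 bytes, alignment 8
g at 0 (size 8, align 8) → ends 8
f at 8 (size 16, align 8) → ends 24
d at 24 (size 1, align 1) → ends 25
pad 7 to align 8 for a
a at 32 (size 8, align 8) → ends 40
h at 40 (size 1, align 1) → ends 41
pad 7 to align 8 for c
c at 48 (size 8, align 8) → ends 56
e at 56 (size 1, align 1) → ends 57
pad 7 to align 8 for b
b at 64 (size 8, align 8) → ends 72
total 72 bytes, alignment 8
array of 8: 8 × 72 = 576

576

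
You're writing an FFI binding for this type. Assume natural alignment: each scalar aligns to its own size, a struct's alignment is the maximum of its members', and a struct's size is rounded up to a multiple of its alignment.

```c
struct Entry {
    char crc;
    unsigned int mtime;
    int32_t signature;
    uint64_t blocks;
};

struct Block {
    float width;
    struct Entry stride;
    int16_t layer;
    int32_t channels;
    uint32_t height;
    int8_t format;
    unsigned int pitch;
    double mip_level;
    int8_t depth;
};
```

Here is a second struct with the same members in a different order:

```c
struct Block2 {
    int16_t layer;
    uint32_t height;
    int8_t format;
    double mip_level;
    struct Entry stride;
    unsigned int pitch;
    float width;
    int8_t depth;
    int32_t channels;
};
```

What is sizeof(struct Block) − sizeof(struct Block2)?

8

Entry: 0..1  crc  (1B, 1-aligned); 1..4  -- padding (3B); 4..8  mtime  (4B, 4-aligned); 8..12  signature  (4B, 4-aligned); 12..16  -- padding (4B); 16..24  blocks  (8B, 8-aligned); sizeof = 24, alignof = 8
0..4  width  (4B, 4-aligned)
4..8  -- padding (4B)
8..32  stride  (24B, 8-aligned)
32..34  layer  (2B, 2-aligned)
34..36  -- padding (2B)
36..40  channels  (4B, 4-aligned)
40..44  height  (4B, 4-aligned)
44..45  format  (1B, 1-aligned)
45..48  -- padding (3B)
48..52  pitch  (4B, 4-aligned)
52..56  -- padding (4B)
56..64  mip_level  (8B, 8-aligned)
64..65  depth  (1B, 1-aligned)
65..72  -- tail padding (7B)
sizeof = 72, alignof = 8
— Block2 —
0..2  layer  (2B, 2-aligned)
2..4  -- padding (2B)
4..8  height  (4B, 4-aligned)
8..9  format  (1B, 1-aligned)
9..16  -- padding (7B)
16..24  mip_level  (8B, 8-aligned)
24..48  stride  (24B, 8-aligned)
48..52  pitch  (4B, 4-aligned)
52..56  width  (4B, 4-aligned)
56..57  depth  (1B, 1-aligned)
57..60  -- padding (3B)
60..64  channels  (4B, 4-aligned)
sizeof = 64, alignof = 8
72 − 64 = 8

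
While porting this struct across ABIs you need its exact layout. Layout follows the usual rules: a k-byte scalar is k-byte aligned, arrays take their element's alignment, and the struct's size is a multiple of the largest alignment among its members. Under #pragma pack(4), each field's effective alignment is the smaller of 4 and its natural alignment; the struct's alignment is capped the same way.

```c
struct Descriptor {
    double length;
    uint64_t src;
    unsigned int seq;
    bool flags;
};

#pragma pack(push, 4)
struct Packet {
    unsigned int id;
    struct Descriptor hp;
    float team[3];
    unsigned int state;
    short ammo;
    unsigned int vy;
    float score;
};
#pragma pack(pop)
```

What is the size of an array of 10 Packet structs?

Descriptor: @0: length [8B, align 8] → 8; @8: src [8B, align 8] → 16; @16: seq [4B, align 4] → 20; @20: flags [1B, align 1] → 21; +3 tail pad (align 8); size 24, align 8
@0: id [4B, align 4] → 4
@4: hp [24B, align 4] → 28
@28: team [12B, align 4] → 40
@40: state [4B, align 4] → 44
@44: ammo [2B, align 2] → 46
+2 pad (align 4)
@48: vy [4B, align 4] → 52
@52: score [4B, align 4] → 56
size 56, align 4
array of 10: 10 × 56 = 560

560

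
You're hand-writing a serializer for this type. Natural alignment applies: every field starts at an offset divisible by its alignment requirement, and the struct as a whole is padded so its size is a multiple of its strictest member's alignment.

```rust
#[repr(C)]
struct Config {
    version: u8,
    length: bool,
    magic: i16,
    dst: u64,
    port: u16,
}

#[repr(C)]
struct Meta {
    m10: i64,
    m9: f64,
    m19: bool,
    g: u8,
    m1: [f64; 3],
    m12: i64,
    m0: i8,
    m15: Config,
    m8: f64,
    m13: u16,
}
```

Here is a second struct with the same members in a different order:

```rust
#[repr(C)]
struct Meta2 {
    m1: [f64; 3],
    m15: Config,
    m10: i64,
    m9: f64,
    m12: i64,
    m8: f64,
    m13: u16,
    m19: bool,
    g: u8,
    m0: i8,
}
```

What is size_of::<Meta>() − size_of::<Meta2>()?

Config: @0: version [1B, align 1] → 1; @1: length [1B, align 1] → 2; @2: magic [2B, align 2] → 4; +4 pad (align 8); @8: dst [8B, align 8] → 16; @16: port [2B, align 2] → 18; +6 tail pad (align 8); size 24, align 8
@0: m10 [8B, align 8] → 8
@8: m9 [8B, align 8] → 16
@16: m19 [1B, align 1] → 17
@17: g [1B, align 1] → 18
+6 pad (align 8)
@24: m1 [24B, align 8] → 48
@48: m12 [8B, align 8] → 56
@56: m0 [1B, align 1] → 57
+7 pad (align 8)
@64: m15 [24B, align 8] → 88
@88: m8 [8B, align 8] → 96
@96: m13 [2B, align 2] → 98
+6 tail pad (align 8)
size 104, align 8
— Meta2 —
@0: m1 [24B, align 8] → 24
@24: m15 [24B, align 8] → 48
@48: m10 [8B, align 8] → 56
@56: m9 [8B, align 8] → 64
@64: m12 [8B, align 8] → 72
@72: m8 [8B, align 8] → 80
@80: m13 [2B, align 2] → 82
@82: m19 [1B, align 1] → 83
@83: g [1B, align 1] → 84
@84: m0 [1B, align 1] → 85
+3 tail pad (align 8)
size 88, align 8
104 − 88 = 16

16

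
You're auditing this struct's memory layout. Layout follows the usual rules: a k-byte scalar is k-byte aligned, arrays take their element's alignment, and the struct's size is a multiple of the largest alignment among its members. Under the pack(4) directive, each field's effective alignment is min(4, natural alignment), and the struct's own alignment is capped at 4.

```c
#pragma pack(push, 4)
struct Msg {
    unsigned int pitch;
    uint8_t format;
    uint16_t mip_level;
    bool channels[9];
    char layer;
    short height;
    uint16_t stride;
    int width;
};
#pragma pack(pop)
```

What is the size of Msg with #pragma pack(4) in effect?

28

pitch at 0 (size 4, align 4) → ends 4
format at 4 (size 1, align 1) → ends 5
pad 1 to align 2 for mip_level
mip_level at 6 (size 2, align 2) → ends 8
channels at 8 (size 9, align 1) → ends 17
layer at 17 (size 1, align 1) → ends 18
height at 18 (size 2, align 2) → ends 20
stride at 20 (size 2, align 2) → ends 22
pad 2 to align 4 for width
width at 24 (size 4, align 4) → ends 28
total 28 bytes, alignment 4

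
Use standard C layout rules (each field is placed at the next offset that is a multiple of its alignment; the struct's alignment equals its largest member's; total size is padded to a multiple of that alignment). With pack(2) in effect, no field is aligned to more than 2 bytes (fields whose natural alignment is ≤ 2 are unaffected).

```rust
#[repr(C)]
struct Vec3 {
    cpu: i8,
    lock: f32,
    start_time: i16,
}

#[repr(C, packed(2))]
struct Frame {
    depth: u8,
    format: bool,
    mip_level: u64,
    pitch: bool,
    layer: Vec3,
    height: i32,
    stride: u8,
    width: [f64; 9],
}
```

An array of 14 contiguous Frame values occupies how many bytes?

1428

Vec3: cpu at 0 (size 1, align 1) → ends 1; pad 3 to align 4 for lock; lock at 4 (size 4, align 4) → ends 8; start_time at 8 (size 2, align 2) → ends 10; tail pad 2 to reach multiple of 4; total 12 bytes, alignment 4
depth at 0 (size 1, align 1) → ends 1
format at 1 (size 1, align 1) → ends 2
mip_level at 2 (size 8, align 2) → ends 10
pitch at 10 (size 1, align 1) → ends 11
pad 1 to align 2 for layer
layer at 12 (size 12, align 2) → ends 24
height at 24 (size 4, align 2) → ends 28
stride at 28 (size 1, align 1) → ends 29
pad 1 to align 2 for width
width at 30 (size 72, align 2) → ends 102
total 102 bytes, alignment 2
array of 14: 14 × 102 = 1428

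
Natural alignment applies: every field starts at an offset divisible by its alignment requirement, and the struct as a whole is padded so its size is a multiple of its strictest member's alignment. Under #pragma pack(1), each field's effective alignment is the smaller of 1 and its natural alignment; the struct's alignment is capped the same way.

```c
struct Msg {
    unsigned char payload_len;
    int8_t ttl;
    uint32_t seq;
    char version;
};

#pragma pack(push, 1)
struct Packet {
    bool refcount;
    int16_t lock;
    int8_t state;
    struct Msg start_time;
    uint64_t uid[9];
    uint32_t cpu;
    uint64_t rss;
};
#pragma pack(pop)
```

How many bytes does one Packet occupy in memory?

100

Msg: payload_len at 0 (size 1, align 1) → ends 1; ttl at 1 (size 1, align 1) → ends 2; pad 2 to align 4 for seq; seq at 4 (size 4, align 4) → ends 8; version at 8 (size 1, align 1) → ends 9; tail pad 3 to reach multiple of 4; total 12 bytes, alignment 4
refcount at 0 (size 1, align 1) → ends 1
lock at 1 (size 2, align 1) → ends 3
state at 3 (size 1, align 1) → ends 4
start_time at 4 (size 12, align 1) → ends 16
uid at 16 (size 72, align 1) → ends 88
cpu at 88 (size 4, align 1) → ends 92
rss at 92 (size 8, align 1) → ends 100
total 100 bytes, alignment 1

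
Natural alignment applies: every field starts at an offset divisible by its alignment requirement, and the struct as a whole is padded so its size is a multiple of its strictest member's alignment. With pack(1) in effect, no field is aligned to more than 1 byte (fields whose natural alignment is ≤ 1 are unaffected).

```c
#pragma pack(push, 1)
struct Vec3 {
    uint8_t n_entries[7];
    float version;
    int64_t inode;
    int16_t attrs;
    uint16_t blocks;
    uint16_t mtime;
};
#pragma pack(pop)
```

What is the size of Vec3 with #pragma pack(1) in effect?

25

0..7  n_entries  (7B, 1-aligned)
7..11  version  (4B, 1-aligned)
11..19  inode  (8B, 1-aligned)
19..21  attrs  (2B, 1-aligned)
21..23  blocks  (2B, 1-aligned)
23..25  mtime  (2B, 1-aligned)
sizeof = 25, alignof = 1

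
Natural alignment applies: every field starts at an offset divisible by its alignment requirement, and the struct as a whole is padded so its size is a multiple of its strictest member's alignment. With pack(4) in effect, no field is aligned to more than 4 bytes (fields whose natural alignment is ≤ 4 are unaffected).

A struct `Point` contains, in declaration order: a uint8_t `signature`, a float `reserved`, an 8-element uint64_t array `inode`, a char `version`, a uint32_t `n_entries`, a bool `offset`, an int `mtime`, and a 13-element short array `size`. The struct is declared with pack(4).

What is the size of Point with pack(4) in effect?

0..1  signature  (1B, 1-aligned)
1..4  -- padding (3B)
4..8  reserved  (4B, 4-aligned)
8..72  inode  (64B, 4-aligned)
72..73  version  (1B, 1-aligned)
73..76  -- padding (3B)
76..80  n_entries  (4B, 4-aligned)
80..81  offset  (1B, 1-aligned)
81..84  -- padding (3B)
84..88  mtime  (4B, 4-aligned)
88..114  size  (26B, 2-aligned)
114..116  -- tail padding (2B)
sizeof = 116, alignof = 4

116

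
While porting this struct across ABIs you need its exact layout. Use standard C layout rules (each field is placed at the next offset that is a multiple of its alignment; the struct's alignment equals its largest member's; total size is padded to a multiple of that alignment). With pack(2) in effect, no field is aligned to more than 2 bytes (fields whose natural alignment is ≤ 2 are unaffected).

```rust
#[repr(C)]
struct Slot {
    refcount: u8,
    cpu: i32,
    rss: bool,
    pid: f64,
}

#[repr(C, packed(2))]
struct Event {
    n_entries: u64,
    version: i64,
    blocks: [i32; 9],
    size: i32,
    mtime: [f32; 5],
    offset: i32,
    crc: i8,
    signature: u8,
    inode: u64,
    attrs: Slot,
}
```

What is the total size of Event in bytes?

Slot: 0..1  refcount  (1B, 1-aligned); 1..4  -- padding (3B); 4..8  cpu  (4B, 4-aligned); 8..9  rss  (1B, 1-aligned); 9..16  -- padding (7B); 16..24  pid  (8B, 8-aligned); sizeof = 24, alignof = 8
0..8  n_entries  (8B, 2-aligned)
8..16  version  (8B, 2-aligned)
16..52  blocks  (36B, 2-aligned)
52..56  size  (4B, 2-aligned)
56..76  mtime  (20B, 2-aligned)
76..80  offset  (4B, 2-aligned)
80..81  crc  (1B, 1-aligned)
81..82  signature  (1B, 1-aligned)
82..90  inode  (8B, 2-aligned)
90..114  attrs  (24B, 2-aligned)
sizeof = 114, alignof = 2

114 bytes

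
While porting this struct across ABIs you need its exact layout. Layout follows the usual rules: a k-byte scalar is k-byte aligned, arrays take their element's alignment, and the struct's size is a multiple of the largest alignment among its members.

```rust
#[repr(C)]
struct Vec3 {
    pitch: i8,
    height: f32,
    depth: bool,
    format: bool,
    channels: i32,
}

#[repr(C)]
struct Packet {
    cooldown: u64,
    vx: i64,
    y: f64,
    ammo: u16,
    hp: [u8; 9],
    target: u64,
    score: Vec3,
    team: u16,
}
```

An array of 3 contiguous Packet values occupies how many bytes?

216

Vec3: @0: pitch [1B, align 1] → 1; +3 pad (align 4); @4: height [4B, align 4] → 8; @8: depth [1B, align 1] → 9; @9: format [1B, align 1] → 10; +2 pad (align 4); @12: channels [4B, align 4] → 16; size 16, align 4
@0: cooldown [8B, align 8] → 8
@8: vx [8B, align 8] → 16
@16: y [8B, align 8] → 24
@24: ammo [2B, align 2] → 26
@26: hp [9B, align 1] → 35
+5 pad (align 8)
@40: target [8B, align 8] → 48
@48: score [16B, align 4] → 64
@64: team [2B, align 2] → 66
+6 tail pad (align 8)
size 72, align 8
array of 3: 3 × 72 = 216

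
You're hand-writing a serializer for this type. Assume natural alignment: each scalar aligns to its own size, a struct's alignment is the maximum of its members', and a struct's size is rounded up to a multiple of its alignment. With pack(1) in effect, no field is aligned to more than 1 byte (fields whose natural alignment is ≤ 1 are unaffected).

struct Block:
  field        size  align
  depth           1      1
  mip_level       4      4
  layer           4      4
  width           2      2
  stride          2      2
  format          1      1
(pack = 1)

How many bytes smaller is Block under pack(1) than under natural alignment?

natural layout:
  0..1  depth  (1B, 1-aligned)
  1..4  -- padding (3B)
  4..8  mip_level  (4B, 4-aligned)
  8..12  layer  (4B, 4-aligned)
  12..14  width  (2B, 2-aligned)
  14..16  stride  (2B, 2-aligned)
  16..17  format  (1B, 1-aligned)
  17..20  -- tail padding (3B)
  sizeof = 20, alignof = 4
packed(1) layout:
  0..1  depth  (1B, 1-aligned)
  1..5  mip_level  (4B, 1-aligned)
  5..9  layer  (4B, 1-aligned)
  9..11  width  (2B, 1-aligned)
  11..13  stride  (2B, 1-aligned)
  13..14  format  (1B, 1-aligned)
  sizeof = 14, alignof = 1
20 − 14 = 6

6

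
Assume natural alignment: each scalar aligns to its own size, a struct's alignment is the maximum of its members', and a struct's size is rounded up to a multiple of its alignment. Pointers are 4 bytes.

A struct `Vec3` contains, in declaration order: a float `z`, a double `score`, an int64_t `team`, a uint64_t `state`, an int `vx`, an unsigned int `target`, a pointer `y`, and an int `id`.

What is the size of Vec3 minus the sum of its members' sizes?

4

@0: z [4B, align 4] → 4
+4 pad (align 8)
@8: score [8B, align 8] → 16
@16: team [8B, align 8] → 24
@24: state [8B, align 8] → 32
@32: vx [4B, align 4] → 36
@36: target [4B, align 4] → 40
@40: y [4B, align 4] → 44
@44: id [4B, align 4] → 48
size 48, align 8
data bytes 44, size 48 → padding 4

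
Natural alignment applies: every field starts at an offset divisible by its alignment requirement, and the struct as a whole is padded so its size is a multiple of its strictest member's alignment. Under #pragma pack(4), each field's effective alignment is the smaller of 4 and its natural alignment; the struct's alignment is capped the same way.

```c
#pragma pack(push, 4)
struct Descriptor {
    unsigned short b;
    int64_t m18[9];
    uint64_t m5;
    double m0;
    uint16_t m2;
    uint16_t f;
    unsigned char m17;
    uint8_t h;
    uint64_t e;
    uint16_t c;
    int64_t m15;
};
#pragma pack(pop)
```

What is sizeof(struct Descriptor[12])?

b at 0 (size 2, align 2) → ends 2
pad 2 to align 4 for m18
m18 at 4 (size 72, align 4) → ends 76
m5 at 76 (size 8, align 4) → ends 84
m0 at 84 (size 8, align 4) → ends 92
m2 at 92 (size 2, align 2) → ends 94
f at 94 (size 2, align 2) → ends 96
m17 at 96 (size 1, align 1) → ends 97
h at 97 (size 1, align 1) → ends 98
pad 2 to align 4 for e
e at 100 (size 8, align 4) → ends 108
c at 108 (size 2, align 2) → ends 110
pad 2 to align 4 for m15
m15 at 112 (size 8, align 4) → ends 120
total 120 bytes, alignment 4
array of 12: 12 × 120 = 1440

1440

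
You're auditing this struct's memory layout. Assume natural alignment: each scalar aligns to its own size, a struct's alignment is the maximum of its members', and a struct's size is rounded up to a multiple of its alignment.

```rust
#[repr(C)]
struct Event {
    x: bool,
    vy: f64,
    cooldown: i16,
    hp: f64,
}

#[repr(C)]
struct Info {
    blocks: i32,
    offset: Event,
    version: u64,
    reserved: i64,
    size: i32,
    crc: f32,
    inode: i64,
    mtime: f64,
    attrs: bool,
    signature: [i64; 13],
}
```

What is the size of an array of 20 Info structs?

Event: 0..1  x  (1B, 1-aligned); 1..8  -- padding (7B); 8..16  vy  (8B, 8-aligned); 16..18  cooldown  (2B, 2-aligned); 18..24  -- padding (6B); 24..32  hp  (8B, 8-aligned); sizeof = 32, alignof = 8
0..4  blocks  (4B, 4-aligned)
4..8  -- padding (4B)
8..40  offset  (32B, 8-aligned)
40..48  version  (8B, 8-aligned)
48..56  reserved  (8B, 8-aligned)
56..60  size  (4B, 4-aligned)
60..64  crc  (4B, 4-aligned)
64..72  inode  (8B, 8-aligned)
72..80  mtime  (8B, 8-aligned)
80..81  attrs  (1B, 1-aligned)
81..88  -- padding (7B)
88..192  signature  (104B, 8-aligned)
sizeof = 192, alignof = 8
array of 20: 20 × 192 = 3840

3840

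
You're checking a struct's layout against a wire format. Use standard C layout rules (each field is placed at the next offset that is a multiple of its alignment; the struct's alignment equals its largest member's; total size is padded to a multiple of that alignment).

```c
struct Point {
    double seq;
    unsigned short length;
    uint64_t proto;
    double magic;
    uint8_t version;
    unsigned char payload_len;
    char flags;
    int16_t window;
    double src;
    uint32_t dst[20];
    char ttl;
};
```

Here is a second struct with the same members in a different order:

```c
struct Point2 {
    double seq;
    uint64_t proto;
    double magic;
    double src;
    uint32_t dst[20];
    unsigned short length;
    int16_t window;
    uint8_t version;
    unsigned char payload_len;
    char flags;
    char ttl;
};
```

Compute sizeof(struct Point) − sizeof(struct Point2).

seq at 0 (size 8, align 8) → ends 8
length at 8 (size 2, align 2) → ends 10
pad 6 to align 8 for proto
proto at 16 (size 8, align 8) → ends 24
magic at 24 (size 8, align 8) → ends 32
version at 32 (size 1, align 1) → ends 33
payload_len at 33 (size 1, align 1) → ends 34
flags at 34 (size 1, align 1) → ends 35
pad 1 to align 2 for window
window at 36 (size 2, align 2) → ends 38
pad 2 to align 8 for src
src at 40 (size 8, align 8) → ends 48
dst at 48 (size 80, align 4) → ends 128
ttl at 128 (size 1, align 1) → ends 129
tail pad 7 to reach multiple of 8
total 136 bytes, alignment 8
— Point2 —
seq at 0 (size 8, align 8) → ends 8
proto at 8 (size 8, align 8) → ends 16
magic at 16 (size 8, align 8) → ends 24
src at 24 (size 8, align 8) → ends 32
dst at 32 (size 80, align 4) → ends 112
length at 112 (size 2, align 2) → ends 114
window at 114 (size 2, align 2) → ends 116
version at 116 (size 1, align 1) → ends 117
payload_len at 117 (size 1, align 1) → ends 118
flags at 118 (size 1, align 1) → ends 119
ttl at 119 (size 1, align 1) → ends 120
total 120 bytes, alignment 8
136 − 120 = 16

16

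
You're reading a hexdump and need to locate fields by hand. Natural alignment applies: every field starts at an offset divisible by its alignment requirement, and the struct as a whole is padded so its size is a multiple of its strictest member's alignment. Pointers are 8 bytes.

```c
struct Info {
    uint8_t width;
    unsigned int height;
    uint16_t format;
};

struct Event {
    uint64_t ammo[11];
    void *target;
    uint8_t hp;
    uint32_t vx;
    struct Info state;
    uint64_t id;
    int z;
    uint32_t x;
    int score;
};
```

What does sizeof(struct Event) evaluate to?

Info: width at 0 (size 1, align 1) → ends 1; pad 3 to align 4 for height; height at 4 (size 4, align 4) → ends 8; format at 8 (size 2, align 2) → ends 10; tail pad 2 to reach multiple of 4; total 12 bytes, alignment 4
ammo at 0 (size 88, align 8) → ends 88
target at 88 (size 8, align 8) → ends 96
hp at 96 (size 1, align 1) → ends 97
pad 3 to align 4 for vx
vx at 100 (size 4, align 4) → ends 104
state at 104 (size 12, align 4) → ends 116
pad 4 to align 8 for id
id at 120 (size 8, align 8) → ends 128
z at 128 (size 4, align 4) → ends 132
x at 132 (size 4, align 4) → ends 136
score at 136 (size 4, align 4) → ends 140
tail pad 4 to reach multiple of 8
total 144 bytes, alignment 8

144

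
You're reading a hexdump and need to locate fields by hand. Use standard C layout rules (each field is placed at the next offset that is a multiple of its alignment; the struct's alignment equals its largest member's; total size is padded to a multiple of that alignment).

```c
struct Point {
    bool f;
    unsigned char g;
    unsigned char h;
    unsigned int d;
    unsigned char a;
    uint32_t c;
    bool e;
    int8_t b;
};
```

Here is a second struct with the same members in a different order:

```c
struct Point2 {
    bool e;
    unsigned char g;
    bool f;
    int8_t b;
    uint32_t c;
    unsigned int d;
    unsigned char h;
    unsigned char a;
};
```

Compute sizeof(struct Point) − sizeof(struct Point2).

4

0..1  f  (1B, 1-aligned)
1..2  g  (1B, 1-aligned)
2..3  h  (1B, 1-aligned)
3..4  -- padding (1B)
4..8  d  (4B, 4-aligned)
8..9  a  (1B, 1-aligned)
9..12  -- padding (3B)
12..16  c  (4B, 4-aligned)
16..17  e  (1B, 1-aligned)
17..18  b  (1B, 1-aligned)
18..20  -- tail padding (2B)
sizeof = 20, alignof = 4
— Point2 —
0..1  e  (1B, 1-aligned)
1..2  g  (1B, 1-aligned)
2..3  f  (1B, 1-aligned)
3..4  b  (1B, 1-aligned)
4..8  c  (4B, 4-aligned)
8..12  d  (4B, 4-aligned)
12..13  h  (1B, 1-aligned)
13..14  a  (1B, 1-aligned)
14..16  -- tail padding (2B)
sizeof = 16, alignof = 4
20 − 16 = 4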